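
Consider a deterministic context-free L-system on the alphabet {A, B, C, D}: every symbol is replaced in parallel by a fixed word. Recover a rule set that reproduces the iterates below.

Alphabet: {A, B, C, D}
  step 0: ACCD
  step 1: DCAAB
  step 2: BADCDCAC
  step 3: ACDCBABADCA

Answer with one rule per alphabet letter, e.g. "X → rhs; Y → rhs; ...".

  step 2 ⇒ step 3: BADCDCAC ⇒ AC·DC·B·A·B·A·DC·A
    A ↦ DC
    B ↦ AC
    C ↦ A
    D ↦ B

A->DC, B->AC, C->A, D->B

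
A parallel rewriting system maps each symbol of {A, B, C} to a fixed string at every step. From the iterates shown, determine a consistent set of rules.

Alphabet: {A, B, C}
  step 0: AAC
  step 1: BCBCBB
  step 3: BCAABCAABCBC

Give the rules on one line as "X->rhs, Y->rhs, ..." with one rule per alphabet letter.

  step 0 ⇒ step 1: AAC ⇒ BC·BC·BB
    A ↦ BC
    C ↦ BB
    B ↦ A  (constrained at step 1)

A->BC, B->A, C->BB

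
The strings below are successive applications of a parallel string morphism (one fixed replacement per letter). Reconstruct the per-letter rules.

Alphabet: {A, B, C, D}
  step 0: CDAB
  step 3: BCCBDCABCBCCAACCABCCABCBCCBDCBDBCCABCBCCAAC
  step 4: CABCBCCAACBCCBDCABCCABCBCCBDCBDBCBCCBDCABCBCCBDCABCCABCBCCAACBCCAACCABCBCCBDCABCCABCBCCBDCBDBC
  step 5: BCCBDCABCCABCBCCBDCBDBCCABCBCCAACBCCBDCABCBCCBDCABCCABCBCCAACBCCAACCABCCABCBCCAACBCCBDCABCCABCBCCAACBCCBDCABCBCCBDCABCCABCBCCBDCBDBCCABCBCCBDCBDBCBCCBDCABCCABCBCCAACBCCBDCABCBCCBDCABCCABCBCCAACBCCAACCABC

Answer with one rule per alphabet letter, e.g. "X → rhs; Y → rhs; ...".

A->CBD, B->CA, C->BC, D->AC

  step 4 ⇒ step 5: CABCBCCAACBCCBDCABCCABCBCCBDCBDBCBCCBDCABCBCCBDCABCCABCBCCAACBCCAACCABCBCCBDCABCCABCBCCBDCBDBC ⇒ BC·CBD·CA·BC·CA·BC·BC·CBD·CBD·BC·CA·BC·BC·CA·AC·BC·CBD·CA·BC·BC·CBD·CA·BC·CA·BC·BC·CA·AC·BC·CA·AC·CA·BC·CA·BC·BC·CA·AC·BC·CBD·CA·BC·CA·BC·BC·CA·AC·BC·CBD·CA·BC·BC·CBD·CA·BC·CA·BC·BC·CBD·CBD·BC·CA·BC·BC·CBD·CBD·BC·BC·CBD·CA·BC·CA·BC·BC·CA·AC·BC·CBD·CA·BC·BC·CBD·CA·BC·CA·BC·BC·CA·AC·BC·CA·AC·CA·BC
    A ↦ CBD
    B ↦ CA
    C ↦ BC
    D ↦ AC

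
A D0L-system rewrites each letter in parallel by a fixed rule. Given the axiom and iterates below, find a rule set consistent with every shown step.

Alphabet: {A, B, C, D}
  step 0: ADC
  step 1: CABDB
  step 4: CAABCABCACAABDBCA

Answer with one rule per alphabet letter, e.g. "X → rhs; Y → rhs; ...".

A->CA, B->A, C->B, D->BD

  step 0 ⇒ step 1: ADC ⇒ CA·BD·B
    A ↦ CA
    C ↦ B
    D ↦ BD
    B ↦ A  (constrained at step 1)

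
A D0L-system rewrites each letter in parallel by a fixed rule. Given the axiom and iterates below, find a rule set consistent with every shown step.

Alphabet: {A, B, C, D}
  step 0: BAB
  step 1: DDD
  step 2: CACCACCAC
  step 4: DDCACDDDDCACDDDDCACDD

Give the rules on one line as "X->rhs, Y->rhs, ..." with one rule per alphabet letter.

A->D, B->D, C->AB, D->CAC

  step 1 ⇒ step 2: DDD ⇒ CAC·CAC·CAC
    D ↦ CAC
  step 0 ⇒ step 1: BAB ⇒ D·D·D
    A ↦ D
  step 0 ⇒ step 1: BAB ⇒ D·D·D
    B ↦ D
    C ↦ AB  (constrained at step 2)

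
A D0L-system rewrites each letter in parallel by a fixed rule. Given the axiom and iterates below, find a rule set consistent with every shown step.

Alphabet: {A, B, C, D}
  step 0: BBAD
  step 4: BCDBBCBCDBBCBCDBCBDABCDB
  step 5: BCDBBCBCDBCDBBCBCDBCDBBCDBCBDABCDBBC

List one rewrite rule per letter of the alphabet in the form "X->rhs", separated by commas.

A->DA, B->BC, C->D, D->B

  step 4 ⇒ step 5: BCDBBCBCDBBCBCDBCBDABCDB ⇒ BC·D·B·BC·BC·D·BC·D·B·BC·BC·D·BC·D·B·BC·D·BC·B·DA·BC·D·B·BC
    A ↦ DA
    B ↦ BC
    C ↦ D
    D ↦ B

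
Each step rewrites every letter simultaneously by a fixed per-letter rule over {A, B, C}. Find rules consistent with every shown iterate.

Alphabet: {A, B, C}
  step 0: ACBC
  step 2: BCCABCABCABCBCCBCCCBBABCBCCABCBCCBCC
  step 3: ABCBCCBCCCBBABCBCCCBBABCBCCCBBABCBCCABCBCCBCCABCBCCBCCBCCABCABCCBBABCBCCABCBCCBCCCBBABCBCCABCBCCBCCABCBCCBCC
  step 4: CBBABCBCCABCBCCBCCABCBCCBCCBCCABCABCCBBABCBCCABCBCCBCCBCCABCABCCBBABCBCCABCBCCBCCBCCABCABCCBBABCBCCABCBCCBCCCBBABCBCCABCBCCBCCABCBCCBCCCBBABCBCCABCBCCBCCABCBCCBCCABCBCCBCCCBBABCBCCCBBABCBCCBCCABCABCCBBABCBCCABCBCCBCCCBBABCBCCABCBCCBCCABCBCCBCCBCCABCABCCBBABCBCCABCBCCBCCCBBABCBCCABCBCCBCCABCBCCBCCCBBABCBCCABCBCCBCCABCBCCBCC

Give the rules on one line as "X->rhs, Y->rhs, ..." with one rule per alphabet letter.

  step 3 ⇒ step 4: ABCBCCBCCCBBABCBCCCBBABCBCCCBBABCBCCABCBCCBCCABCBCCBCCBCCABCABCCBBABCBCCABCBCCBCCCBBABCBCCABCBCCBCCABCBCCBCC ⇒ CBB·ABC·BCC·ABC·BCC·BCC·ABC·BCC·BCC·BCC·ABC·ABC·CBB·ABC·BCC·ABC·BCC·BCC·BCC·ABC·ABC·CBB·ABC·BCC·ABC·BCC·BCC·BCC·ABC·ABC·CBB·ABC·BCC·ABC·BCC·BCC·CBB·ABC·BCC·ABC·BCC·BCC·ABC·BCC·BCC·CBB·ABC·BCC·ABC·BCC·BCC·ABC·BCC·BCC·ABC·BCC·BCC·CBB·ABC·BCC·CBB·ABC·BCC·BCC·ABC·ABC·CBB·ABC·BCC·ABC·BCC·BCC·CBB·ABC·BCC·ABC·BCC·BCC·ABC·BCC·BCC·BCC·ABC·ABC·CBB·ABC·BCC·ABC·BCC·BCC·CBB·ABC·BCC·ABC·BCC·BCC·ABC·BCC·BCC·CBB·ABC·BCC·ABC·BCC·BCC·ABC·BCC·BCC
    A ↦ CBB
    B ↦ ABC
    C ↦ BCC

A->CBB, B->ABC, C->BCC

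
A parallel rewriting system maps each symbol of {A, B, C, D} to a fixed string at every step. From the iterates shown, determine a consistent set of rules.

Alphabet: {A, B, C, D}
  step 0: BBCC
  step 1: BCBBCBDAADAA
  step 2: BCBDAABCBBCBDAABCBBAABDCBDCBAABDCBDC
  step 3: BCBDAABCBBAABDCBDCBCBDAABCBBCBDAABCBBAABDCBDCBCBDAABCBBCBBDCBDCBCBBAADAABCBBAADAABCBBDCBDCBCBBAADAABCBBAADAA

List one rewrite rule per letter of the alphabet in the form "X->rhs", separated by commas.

A->BDC, B->BCB, C->DAA, D->BAA

  step 2 ⇒ step 3: BCBDAABCBBCBDAABCBBAABDCBDCBAABDCBDC ⇒ BCB·DAA·BCB·BAA·BDC·BDC·BCB·DAA·BCB·BCB·DAA·BCB·BAA·BDC·BDC·BCB·DAA·BCB·BCB·BDC·BDC·BCB·BAA·DAA·BCB·BAA·DAA·BCB·BDC·BDC·BCB·BAA·DAA·BCB·BAA·DAA
    A ↦ BDC
    B ↦ BCB
    C ↦ DAA
    D ↦ BAA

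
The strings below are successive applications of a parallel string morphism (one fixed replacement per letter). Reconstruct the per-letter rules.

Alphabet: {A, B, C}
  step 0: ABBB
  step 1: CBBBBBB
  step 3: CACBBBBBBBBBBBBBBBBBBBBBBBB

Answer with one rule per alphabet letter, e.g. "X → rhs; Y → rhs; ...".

A->C, B->BB, C->CA

  step 0 ⇒ step 1: ABBB ⇒ C·BB·BB·BB
    A ↦ C
    B ↦ BB
    C ↦ CA  (constrained at step 1)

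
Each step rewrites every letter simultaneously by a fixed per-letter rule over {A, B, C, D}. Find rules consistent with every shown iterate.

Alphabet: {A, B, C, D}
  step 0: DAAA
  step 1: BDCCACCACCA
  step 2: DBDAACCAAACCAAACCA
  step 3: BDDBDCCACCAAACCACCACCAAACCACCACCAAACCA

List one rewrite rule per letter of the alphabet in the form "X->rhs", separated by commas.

A->CCA, B->D, C->A, D->BD

  step 2 ⇒ step 3: DBDAACCAAACCAAACCA ⇒ BD·D·BD·CCA·CCA·A·A·CCA·CCA·CCA·A·A·CCA·CCA·CCA·A·A·CCA
    A ↦ CCA
    B ↦ D
    C ↦ A
    D ↦ BD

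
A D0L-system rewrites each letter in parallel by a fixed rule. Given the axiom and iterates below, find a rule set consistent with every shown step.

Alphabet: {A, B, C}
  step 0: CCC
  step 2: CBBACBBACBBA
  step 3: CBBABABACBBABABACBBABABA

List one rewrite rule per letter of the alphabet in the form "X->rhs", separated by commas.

  step 2 ⇒ step 3: CBBACBBACBBA ⇒ CB·BA·BA·BA·CB·BA·BA·BA·CB·BA·BA·BA
    A ↦ BA
    B ↦ BA
    C ↦ CB

A->BA, B->BA, C->CB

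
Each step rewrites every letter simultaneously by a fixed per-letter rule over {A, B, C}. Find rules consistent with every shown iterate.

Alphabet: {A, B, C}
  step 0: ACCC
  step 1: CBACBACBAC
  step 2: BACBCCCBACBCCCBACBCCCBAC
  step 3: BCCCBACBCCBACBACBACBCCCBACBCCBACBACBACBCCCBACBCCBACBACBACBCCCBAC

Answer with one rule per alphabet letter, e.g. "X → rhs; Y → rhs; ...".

  step 2 ⇒ step 3: BACBCCCBACBCCCBACBCCCBAC ⇒ BCC·C·BAC·BCC·BAC·BAC·BAC·BCC·C·BAC·BCC·BAC·BAC·BAC·BCC·C·BAC·BCC·BAC·BAC·BAC·BCC·C·BAC
    A ↦ C
    B ↦ BCC
    C ↦ BAC

A->C, B->BCC, C->BAC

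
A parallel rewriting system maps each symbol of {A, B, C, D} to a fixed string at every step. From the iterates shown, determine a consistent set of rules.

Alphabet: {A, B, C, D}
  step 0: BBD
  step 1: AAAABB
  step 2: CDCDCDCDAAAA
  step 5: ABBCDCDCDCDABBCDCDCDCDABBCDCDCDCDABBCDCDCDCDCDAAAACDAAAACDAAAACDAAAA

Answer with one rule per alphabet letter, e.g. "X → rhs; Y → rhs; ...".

  step 1 ⇒ step 2: AAAABB ⇒ CD·CD·CD·CD·AA·AA
    A ↦ CD
    B ↦ AA
    C ↦ A  (constrained at step 2)
  step 0 ⇒ step 1: BBD ⇒ AA·AA·BB
    D ↦ BB

A->CD, B->AA, C->A, D->BB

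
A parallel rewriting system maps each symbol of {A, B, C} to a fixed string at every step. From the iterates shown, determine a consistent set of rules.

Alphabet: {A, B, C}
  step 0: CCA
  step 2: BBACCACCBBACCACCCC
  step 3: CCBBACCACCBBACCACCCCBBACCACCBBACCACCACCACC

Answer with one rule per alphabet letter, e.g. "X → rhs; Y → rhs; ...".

A->BB, B->C, C->ACC

  step 2 ⇒ step 3: BBACCACCBBACCACCCC ⇒ C·C·BB·ACC·ACC·BB·ACC·ACC·C·C·BB·ACC·ACC·BB·ACC·ACC·ACC·ACC
    A ↦ BB
    B ↦ C
    C ↦ ACC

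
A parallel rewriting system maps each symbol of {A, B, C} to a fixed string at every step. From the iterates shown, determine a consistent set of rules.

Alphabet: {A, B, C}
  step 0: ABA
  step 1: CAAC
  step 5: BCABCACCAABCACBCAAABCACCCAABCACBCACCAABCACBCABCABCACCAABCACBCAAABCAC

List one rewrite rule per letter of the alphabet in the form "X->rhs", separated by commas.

  step 0 ⇒ step 1: ABA ⇒ C·AA·C
    A ↦ C
    B ↦ AA
    C ↦ BCA  (constrained at step 1)

A->C, B->AA, C->BCA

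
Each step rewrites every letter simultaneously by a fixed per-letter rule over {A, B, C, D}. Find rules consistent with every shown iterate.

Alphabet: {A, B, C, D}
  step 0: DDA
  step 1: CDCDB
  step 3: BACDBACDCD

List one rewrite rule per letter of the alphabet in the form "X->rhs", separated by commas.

A->B, B->D, C->A, D->CD

  step 0 ⇒ step 1: DDA ⇒ CD·CD·B
    A ↦ B
    D ↦ CD
    B ↦ D  (constrained at step 1)
    C ↦ A  (constrained at step 1)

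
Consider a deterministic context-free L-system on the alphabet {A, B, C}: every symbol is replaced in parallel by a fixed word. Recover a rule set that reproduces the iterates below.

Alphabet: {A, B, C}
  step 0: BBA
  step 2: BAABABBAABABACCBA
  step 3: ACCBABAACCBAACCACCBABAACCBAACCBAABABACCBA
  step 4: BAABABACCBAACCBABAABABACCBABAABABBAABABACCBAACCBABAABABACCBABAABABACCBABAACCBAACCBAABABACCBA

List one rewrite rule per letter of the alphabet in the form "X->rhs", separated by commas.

A->BA, B->ACC, C->AB

  step 3 ⇒ step 4: ACCBABAACCBAACCACCBABAACCBAACCBAABABACCBA ⇒ BA·AB·AB·ACC·BA·ACC·BA·BA·AB·AB·ACC·BA·BA·AB·AB·BA·AB·AB·ACC·BA·ACC·BA·BA·AB·AB·ACC·BA·BA·AB·AB·ACC·BA·BA·ACC·BA·ACC·BA·AB·AB·ACC·BA
    A ↦ BA
    B ↦ ACC
    C ↦ AB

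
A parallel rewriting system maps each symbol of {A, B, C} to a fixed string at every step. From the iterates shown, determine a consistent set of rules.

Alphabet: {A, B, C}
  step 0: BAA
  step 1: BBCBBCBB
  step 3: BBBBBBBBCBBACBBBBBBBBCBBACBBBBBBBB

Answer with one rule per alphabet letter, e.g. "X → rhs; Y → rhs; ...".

A->CBB, B->BB, C->AC

  step 0 ⇒ step 1: BAA ⇒ BB·CBB·CBB
    A ↦ CBB
    B ↦ BB
    C ↦ AC  (constrained at step 1)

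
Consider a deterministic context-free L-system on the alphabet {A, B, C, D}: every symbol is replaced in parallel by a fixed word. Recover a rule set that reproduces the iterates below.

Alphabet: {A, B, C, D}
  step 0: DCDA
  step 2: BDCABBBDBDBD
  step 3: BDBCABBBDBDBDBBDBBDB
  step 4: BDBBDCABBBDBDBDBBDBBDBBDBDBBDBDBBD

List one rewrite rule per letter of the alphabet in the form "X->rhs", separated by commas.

A->BB, B->BD, C->CA, D->B

  step 3 ⇒ step 4: BDBCABBBDBDBDBBDBBDB ⇒ BD·B·BD·CA·BB·BD·BD·BD·B·BD·B·BD·B·BD·BD·B·BD·BD·B·BD
    A ↦ BB
    B ↦ BD
    C ↦ CA
    D ↦ B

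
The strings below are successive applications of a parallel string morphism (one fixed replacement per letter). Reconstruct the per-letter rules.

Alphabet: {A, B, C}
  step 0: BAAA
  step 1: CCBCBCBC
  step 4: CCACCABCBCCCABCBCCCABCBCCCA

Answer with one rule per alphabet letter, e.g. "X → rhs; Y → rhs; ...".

  step 0 ⇒ step 1: BAAA ⇒ CC·BC·BC·BC
    A ↦ BC
    B ↦ CC
    C ↦ A  (constrained at step 1)

A->BC, B->CC, C->A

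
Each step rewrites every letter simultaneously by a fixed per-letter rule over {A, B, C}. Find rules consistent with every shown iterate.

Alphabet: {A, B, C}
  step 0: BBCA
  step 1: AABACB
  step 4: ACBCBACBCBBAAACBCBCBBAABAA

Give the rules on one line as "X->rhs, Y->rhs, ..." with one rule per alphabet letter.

A->CB, B->A, C->BA

  step 0 ⇒ step 1: BBCA ⇒ A·A·BA·CB
    A ↦ CB
    B ↦ A
    C ↦ BA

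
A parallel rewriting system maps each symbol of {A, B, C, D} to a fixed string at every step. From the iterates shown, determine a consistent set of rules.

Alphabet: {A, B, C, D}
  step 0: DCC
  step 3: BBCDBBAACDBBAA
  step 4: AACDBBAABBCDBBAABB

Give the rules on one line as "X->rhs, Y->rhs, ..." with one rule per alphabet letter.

A->B, B->A, C->CD, D->BB

  step 3 ⇒ step 4: BBCDBBAACDBBAA ⇒ A·A·CD·BB·A·A·B·B·CD·BB·A·A·B·B
    A ↦ B
    B ↦ A
    C ↦ CD
    D ↦ BB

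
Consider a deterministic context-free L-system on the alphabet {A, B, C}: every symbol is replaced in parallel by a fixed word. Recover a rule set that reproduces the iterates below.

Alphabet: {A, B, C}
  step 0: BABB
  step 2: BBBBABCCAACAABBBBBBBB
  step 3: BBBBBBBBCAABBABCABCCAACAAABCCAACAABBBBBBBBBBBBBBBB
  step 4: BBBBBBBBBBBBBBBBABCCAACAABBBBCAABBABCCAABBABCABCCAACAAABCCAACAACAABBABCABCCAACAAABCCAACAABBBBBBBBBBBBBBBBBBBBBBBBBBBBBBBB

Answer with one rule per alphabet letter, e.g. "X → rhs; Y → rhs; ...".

A->CAA, B->BB, C->ABC

  step 3 ⇒ step 4: BBBBBBBBCAABBABCABCCAACAAABCCAACAABBBBBBBBBBBBBBBB ⇒ BB·BB·BB·BB·BB·BB·BB·BB·ABC·CAA·CAA·BB·BB·CAA·BB·ABC·CAA·BB·ABC·ABC·CAA·CAA·ABC·CAA·CAA·CAA·BB·ABC·ABC·CAA·CAA·ABC·CAA·CAA·BB·BB·BB·BB·BB·BB·BB·BB·BB·BB·BB·BB·BB·BB·BB·BB
    A ↦ CAA
    B ↦ BB
    C ↦ ABC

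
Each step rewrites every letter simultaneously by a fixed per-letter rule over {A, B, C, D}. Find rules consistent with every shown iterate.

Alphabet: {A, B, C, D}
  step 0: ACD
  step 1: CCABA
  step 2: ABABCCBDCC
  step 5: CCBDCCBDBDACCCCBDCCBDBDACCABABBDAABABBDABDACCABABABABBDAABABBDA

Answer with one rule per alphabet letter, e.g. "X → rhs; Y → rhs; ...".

A->CC, B->BD, C->AB, D->A

  step 1 ⇒ step 2: CCABA ⇒ AB·AB·CC·BD·CC
    A ↦ CC
    B ↦ BD
    C ↦ AB
  step 0 ⇒ step 1: ACD ⇒ CC·AB·A
    D ↦ A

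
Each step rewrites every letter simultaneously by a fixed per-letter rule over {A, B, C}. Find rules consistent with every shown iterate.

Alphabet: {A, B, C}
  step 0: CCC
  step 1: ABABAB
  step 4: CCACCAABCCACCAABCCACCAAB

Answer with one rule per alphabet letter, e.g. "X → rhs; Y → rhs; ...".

  step 0 ⇒ step 1: CCC ⇒ AB·AB·AB
    C ↦ AB
    A ↦ C  (constrained at step 1)
    B ↦ CA  (constrained at step 1)

A->C, B->CA, C->AB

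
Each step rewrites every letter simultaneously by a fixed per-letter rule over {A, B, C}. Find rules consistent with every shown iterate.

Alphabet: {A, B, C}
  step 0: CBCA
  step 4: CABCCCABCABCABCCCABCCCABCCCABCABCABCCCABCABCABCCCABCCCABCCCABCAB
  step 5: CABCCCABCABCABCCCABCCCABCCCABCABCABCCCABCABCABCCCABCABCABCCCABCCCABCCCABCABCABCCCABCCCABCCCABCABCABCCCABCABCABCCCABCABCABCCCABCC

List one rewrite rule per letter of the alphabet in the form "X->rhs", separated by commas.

  step 4 ⇒ step 5: CABCCCABCABCABCCCABCCCABCCCABCABCABCCCABCABCABCCCABCCCABCCCABCAB ⇒ CAB·C·C·CAB·CAB·CAB·C·C·CAB·C·C·CAB·C·C·CAB·CAB·CAB·C·C·CAB·CAB·CAB·C·C·CAB·CAB·CAB·C·C·CAB·C·C·CAB·C·C·CAB·CAB·CAB·C·C·CAB·C·C·CAB·C·C·CAB·CAB·CAB·C·C·CAB·CAB·CAB·C·C·CAB·CAB·CAB·C·C·CAB·C·C
    A ↦ C
    B ↦ C
    C ↦ CAB

A->C, B->C, C->CAB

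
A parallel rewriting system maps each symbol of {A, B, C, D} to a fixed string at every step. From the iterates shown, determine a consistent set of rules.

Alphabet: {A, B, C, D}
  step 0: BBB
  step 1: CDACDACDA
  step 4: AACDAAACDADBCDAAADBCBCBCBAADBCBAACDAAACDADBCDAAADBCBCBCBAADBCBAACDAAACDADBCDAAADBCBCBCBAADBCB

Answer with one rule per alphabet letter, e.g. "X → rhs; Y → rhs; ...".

  step 0 ⇒ step 1: BBB ⇒ CDA·CDA·CDA
    B ↦ CDA
    A ↦ CB  (constrained at step 1)
    C ↦ AA  (constrained at step 1)
    D ↦ DB  (constrained at step 1)

A->CB, B->CDA, C->AA, D->DB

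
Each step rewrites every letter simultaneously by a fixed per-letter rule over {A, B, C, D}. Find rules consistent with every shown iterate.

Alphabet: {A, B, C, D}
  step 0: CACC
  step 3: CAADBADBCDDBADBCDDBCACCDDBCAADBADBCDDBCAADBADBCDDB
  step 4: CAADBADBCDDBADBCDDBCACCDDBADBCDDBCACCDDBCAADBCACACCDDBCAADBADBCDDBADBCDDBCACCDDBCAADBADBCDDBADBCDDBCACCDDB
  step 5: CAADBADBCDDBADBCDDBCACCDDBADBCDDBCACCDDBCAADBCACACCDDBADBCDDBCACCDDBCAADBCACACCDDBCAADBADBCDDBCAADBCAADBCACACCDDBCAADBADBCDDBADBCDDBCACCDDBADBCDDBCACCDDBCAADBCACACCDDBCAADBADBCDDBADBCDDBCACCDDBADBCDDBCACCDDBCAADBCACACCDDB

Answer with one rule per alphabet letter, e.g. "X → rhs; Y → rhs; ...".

A->ADB, B->DDB, C->CA, D->C

  step 4 ⇒ step 5: CAADBADBCDDBADBCDDBCACCDDBADBCDDBCACCDDBCAADBCACACCDDBCAADBADBCDDBADBCDDBCACCDDBCAADBADBCDDBADBCDDBCACCDDB ⇒ CA·ADB·ADB·C·DDB·ADB·C·DDB·CA·C·C·DDB·ADB·C·DDB·CA·C·C·DDB·CA·ADB·CA·CA·C·C·DDB·ADB·C·DDB·CA·C·C·DDB·CA·ADB·CA·CA·C·C·DDB·CA·ADB·ADB·C·DDB·CA·ADB·CA·ADB·CA·CA·C·C·DDB·CA·ADB·ADB·C·DDB·ADB·C·DDB·CA·C·C·DDB·ADB·C·DDB·CA·C·C·DDB·CA·ADB·CA·CA·C·C·DDB·CA·ADB·ADB·C·DDB·ADB·C·DDB·CA·C·C·DDB·ADB·C·DDB·CA·C·C·DDB·CA·ADB·CA·CA·C·C·DDB
    A ↦ ADB
    B ↦ DDB
    C ↦ CA
    D ↦ C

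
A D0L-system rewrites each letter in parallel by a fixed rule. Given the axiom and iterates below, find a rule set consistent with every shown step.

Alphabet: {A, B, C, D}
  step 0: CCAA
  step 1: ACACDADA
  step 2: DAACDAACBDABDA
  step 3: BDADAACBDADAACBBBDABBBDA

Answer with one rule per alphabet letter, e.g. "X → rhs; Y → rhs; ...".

  step 2 ⇒ step 3: DAACDAACBDABDA ⇒ B·DA·DA·AC·B·DA·DA·AC·BB·B·DA·BB·B·DA
    A ↦ DA
    B ↦ BB
    C ↦ AC
    D ↦ B

A->DA, B->BB, C->AC, D->B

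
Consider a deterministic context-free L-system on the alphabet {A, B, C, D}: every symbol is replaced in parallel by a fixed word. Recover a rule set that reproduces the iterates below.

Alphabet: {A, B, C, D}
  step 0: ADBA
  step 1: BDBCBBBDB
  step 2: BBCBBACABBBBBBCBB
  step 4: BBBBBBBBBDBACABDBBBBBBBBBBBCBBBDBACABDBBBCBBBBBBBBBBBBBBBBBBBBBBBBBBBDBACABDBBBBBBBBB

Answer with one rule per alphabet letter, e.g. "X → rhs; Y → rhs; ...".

A->BDB, B->BB, C->ACA, D->C

  step 1 ⇒ step 2: BDBCBBBDB ⇒ BB·C·BB·ACA·BB·BB·BB·C·BB
    B ↦ BB
    C ↦ ACA
    D ↦ C
  step 0 ⇒ step 1: ADBA ⇒ BDB·C·BB·BDB
    A ↦ BDB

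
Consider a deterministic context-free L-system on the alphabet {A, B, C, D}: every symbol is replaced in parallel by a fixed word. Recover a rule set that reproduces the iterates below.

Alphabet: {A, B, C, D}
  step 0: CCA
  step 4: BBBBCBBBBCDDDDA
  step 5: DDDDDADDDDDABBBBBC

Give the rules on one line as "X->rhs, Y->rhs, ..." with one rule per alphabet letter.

  step 4 ⇒ step 5: BBBBCBBBBCDDDDA ⇒ D·D·D·D·DA·D·D·D·D·DA·B·B·B·B·BC
    A ↦ BC
    B ↦ D
    C ↦ DA
    D ↦ B

A->BC, B->D, C->DA, D->B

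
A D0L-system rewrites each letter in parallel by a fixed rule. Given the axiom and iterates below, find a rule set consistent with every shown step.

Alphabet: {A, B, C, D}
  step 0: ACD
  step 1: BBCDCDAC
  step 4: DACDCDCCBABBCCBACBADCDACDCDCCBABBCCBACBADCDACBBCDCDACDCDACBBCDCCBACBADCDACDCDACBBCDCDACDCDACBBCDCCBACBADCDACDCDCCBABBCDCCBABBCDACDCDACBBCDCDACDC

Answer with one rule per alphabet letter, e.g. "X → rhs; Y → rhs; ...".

  step 0 ⇒ step 1: ACD ⇒ BBC·DC·DAC
    A ↦ BBC
    C ↦ DC
    D ↦ DAC
    B ↦ CBA  (constrained at step 1)

A->BBC, B->CBA, C->DC, D->DAC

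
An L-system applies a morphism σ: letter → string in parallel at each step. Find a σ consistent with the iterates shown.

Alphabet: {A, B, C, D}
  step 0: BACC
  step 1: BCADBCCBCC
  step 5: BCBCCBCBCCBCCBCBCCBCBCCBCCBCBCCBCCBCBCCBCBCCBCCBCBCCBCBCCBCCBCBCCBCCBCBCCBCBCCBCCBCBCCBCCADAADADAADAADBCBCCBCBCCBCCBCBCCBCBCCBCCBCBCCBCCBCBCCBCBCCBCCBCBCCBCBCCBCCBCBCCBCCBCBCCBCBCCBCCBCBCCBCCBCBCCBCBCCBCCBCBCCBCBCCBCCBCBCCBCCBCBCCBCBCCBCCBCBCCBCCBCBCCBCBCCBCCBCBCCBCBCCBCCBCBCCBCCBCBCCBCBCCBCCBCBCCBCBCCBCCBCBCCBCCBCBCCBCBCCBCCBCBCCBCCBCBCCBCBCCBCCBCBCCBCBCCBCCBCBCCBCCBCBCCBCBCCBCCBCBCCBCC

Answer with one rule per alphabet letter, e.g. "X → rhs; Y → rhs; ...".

  step 0 ⇒ step 1: BACC ⇒ BC·AD·BCC·BCC
    A ↦ AD
    B ↦ BC
    C ↦ BCC
    D ↦ A  (constrained at step 1)

A->AD, B->BC, C->BCC, D->A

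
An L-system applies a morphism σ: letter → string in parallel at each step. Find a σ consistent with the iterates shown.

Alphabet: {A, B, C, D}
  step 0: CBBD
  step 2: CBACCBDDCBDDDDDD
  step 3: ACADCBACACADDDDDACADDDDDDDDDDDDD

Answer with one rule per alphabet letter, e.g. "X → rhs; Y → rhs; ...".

A->CB, B->AD, C->AC, D->DD

  step 2 ⇒ step 3: CBACCBDDCBDDDDDD ⇒ AC·AD·CB·AC·AC·AD·DD·DD·AC·AD·DD·DD·DD·DD·DD·DD
    A ↦ CB
    B ↦ AD
    C ↦ AC
    D ↦ DD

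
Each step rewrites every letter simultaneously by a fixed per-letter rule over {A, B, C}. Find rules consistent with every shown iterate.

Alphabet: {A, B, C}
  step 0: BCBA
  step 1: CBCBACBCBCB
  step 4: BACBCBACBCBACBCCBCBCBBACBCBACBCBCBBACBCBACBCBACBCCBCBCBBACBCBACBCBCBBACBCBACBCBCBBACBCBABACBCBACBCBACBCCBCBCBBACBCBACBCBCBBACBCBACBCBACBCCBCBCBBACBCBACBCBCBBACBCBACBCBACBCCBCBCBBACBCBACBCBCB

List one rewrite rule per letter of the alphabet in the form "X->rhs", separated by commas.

  step 0 ⇒ step 1: BCBA ⇒ CBC·BA·CBC·BCB
    A ↦ BCB
    B ↦ CBC
    C ↦ BA

A->BCB, B->CBC, C->BA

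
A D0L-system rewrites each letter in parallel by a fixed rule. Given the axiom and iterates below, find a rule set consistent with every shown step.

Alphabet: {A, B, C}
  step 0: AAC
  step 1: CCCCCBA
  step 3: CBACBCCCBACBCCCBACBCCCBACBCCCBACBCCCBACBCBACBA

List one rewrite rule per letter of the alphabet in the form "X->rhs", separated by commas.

A->CC, B->CB, C->CBA

  step 0 ⇒ step 1: AAC ⇒ CC·CC·CBA
    A ↦ CC
    C ↦ CBA
    B ↦ CB  (constrained at step 1)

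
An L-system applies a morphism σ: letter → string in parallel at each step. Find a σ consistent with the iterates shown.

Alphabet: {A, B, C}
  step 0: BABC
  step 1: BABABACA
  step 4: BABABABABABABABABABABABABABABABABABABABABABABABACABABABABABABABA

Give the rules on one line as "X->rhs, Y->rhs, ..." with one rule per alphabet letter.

A->BA, B->BA, C->CA

  step 0 ⇒ step 1: BABC ⇒ BA·BA·BA·CA
    A ↦ BA
    B ↦ BA
    C ↦ CA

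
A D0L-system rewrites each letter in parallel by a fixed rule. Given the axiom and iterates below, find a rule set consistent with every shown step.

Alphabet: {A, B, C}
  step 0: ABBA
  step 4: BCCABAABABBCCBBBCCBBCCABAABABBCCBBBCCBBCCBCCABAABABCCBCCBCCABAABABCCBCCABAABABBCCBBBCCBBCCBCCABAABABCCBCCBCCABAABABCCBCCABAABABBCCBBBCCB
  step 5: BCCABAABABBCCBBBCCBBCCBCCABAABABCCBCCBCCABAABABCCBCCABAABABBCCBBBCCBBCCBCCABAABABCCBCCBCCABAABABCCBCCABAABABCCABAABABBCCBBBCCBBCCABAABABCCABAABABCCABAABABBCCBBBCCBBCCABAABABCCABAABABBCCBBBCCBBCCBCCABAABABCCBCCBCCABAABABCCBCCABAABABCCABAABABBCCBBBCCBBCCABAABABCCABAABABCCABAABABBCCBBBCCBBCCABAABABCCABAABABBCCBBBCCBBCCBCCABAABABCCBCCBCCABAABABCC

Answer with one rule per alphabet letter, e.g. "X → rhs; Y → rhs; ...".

  step 4 ⇒ step 5: BCCABAABABBCCBBBCCBBCCABAABABBCCBBBCCBBCCBCCABAABABCCBCCBCCABAABABCCBCCABAABABBCCBBBCCBBCCBCCABAABABCCBCCBCCABAABABCCBCCABAABABBCCBBBCCB ⇒ BCC·ABA·ABA·B·BCC·B·B·BCC·B·BCC·BCC·ABA·ABA·BCC·BCC·BCC·ABA·ABA·BCC·BCC·ABA·ABA·B·BCC·B·B·BCC·B·BCC·BCC·ABA·ABA·BCC·BCC·BCC·ABA·ABA·BCC·BCC·ABA·ABA·BCC·ABA·ABA·B·BCC·B·B·BCC·B·BCC·ABA·ABA·BCC·ABA·ABA·BCC·ABA·ABA·B·BCC·B·B·BCC·B·BCC·ABA·ABA·BCC·ABA·ABA·B·BCC·B·B·BCC·B·BCC·BCC·ABA·ABA·BCC·BCC·BCC·ABA·ABA·BCC·BCC·ABA·ABA·BCC·ABA·ABA·B·BCC·B·B·BCC·B·BCC·ABA·ABA·BCC·ABA·ABA·BCC·ABA·ABA·B·BCC·B·B·BCC·B·BCC·ABA·ABA·BCC·ABA·ABA·B·BCC·B·B·BCC·B·BCC·BCC·ABA·ABA·BCC·BCC·BCC·ABA·ABA·BCC
    A ↦ B
    B ↦ BCC
    C ↦ ABA

A->B, B->BCC, C->ABA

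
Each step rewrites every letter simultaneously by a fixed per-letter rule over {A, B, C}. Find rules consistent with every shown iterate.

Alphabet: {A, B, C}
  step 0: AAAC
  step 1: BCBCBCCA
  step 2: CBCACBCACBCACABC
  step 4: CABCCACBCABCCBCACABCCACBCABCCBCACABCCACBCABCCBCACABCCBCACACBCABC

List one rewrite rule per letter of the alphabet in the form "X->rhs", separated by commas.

A->BC, B->CB, C->CA

  step 1 ⇒ step 2: BCBCBCCA ⇒ CB·CA·CB·CA·CB·CA·CA·BC
    A ↦ BC
    B ↦ CB
    C ↦ CA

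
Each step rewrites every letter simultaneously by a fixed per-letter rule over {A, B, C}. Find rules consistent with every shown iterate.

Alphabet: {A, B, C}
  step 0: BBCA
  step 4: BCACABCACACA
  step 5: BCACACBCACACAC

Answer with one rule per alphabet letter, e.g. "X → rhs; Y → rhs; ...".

A->C, B->BC, C->A

  step 4 ⇒ step 5: BCACABCACACA ⇒ BC·A·C·A·C·BC·A·C·A·C·A·C
    A ↦ C
    B ↦ BC
    C ↦ A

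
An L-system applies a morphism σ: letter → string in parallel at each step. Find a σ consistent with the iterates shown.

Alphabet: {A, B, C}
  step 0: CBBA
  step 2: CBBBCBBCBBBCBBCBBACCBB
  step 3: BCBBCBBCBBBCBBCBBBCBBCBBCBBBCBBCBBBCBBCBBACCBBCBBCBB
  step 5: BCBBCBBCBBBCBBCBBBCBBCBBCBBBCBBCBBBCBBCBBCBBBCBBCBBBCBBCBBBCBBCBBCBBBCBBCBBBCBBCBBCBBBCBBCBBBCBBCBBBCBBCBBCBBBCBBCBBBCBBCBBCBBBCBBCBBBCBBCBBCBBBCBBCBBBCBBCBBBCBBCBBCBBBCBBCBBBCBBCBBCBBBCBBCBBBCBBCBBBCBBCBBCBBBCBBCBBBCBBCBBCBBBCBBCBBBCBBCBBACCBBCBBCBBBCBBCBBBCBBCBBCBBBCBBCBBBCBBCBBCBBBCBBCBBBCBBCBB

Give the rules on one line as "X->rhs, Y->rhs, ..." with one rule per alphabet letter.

A->ACC, B->CBB, C->B

  step 2 ⇒ step 3: CBBBCBBCBBBCBBCBBACCBB ⇒ B·CBB·CBB·CBB·B·CBB·CBB·B·CBB·CBB·CBB·B·CBB·CBB·B·CBB·CBB·ACC·B·B·CBB·CBB
    A ↦ ACC
    B ↦ CBB
    C ↦ B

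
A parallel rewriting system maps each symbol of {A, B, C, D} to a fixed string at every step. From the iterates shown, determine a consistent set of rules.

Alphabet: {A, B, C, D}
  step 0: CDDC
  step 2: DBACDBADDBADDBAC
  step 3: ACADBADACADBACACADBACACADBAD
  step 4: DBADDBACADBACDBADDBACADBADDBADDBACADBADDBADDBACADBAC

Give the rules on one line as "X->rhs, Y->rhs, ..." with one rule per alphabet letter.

A->DB, B->A, C->AD, D->AC

  step 3 ⇒ step 4: ACADBADACADBACACADBACACADBAD ⇒ DB·AD·DB·AC·A·DB·AC·DB·AD·DB·AC·A·DB·AD·DB·AD·DB·AC·A·DB·AD·DB·AD·DB·AC·A·DB·AC
    A ↦ DB
    B ↦ A
    C ↦ AD
    D ↦ AC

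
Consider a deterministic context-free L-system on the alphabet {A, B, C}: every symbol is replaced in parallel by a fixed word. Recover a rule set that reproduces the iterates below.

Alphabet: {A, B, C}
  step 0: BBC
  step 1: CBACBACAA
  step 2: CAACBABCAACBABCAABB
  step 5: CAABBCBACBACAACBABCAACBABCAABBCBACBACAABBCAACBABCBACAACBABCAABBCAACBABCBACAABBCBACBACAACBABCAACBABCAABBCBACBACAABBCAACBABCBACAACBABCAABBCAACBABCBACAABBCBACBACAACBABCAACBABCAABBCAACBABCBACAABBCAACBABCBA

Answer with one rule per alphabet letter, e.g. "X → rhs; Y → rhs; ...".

  step 1 ⇒ step 2: CBACBACAA ⇒ CAA·CBA·B·CAA·CBA·B·CAA·B·B
    A ↦ B
    B ↦ CBA
    C ↦ CAA

A->B, B->CBA, C->CAA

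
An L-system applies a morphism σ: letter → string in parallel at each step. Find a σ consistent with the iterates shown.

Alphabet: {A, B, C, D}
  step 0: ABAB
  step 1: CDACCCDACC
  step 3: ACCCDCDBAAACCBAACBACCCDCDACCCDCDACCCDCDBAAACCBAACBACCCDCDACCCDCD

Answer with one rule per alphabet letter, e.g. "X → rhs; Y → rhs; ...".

  step 0 ⇒ step 1: ABAB ⇒ CD·ACC·CD·ACC
    A ↦ CD
    B ↦ ACC
    C ↦ BAA  (constrained at step 1)
    D ↦ CB  (constrained at step 1)

A->CD, B->ACC, C->BAA, D->CB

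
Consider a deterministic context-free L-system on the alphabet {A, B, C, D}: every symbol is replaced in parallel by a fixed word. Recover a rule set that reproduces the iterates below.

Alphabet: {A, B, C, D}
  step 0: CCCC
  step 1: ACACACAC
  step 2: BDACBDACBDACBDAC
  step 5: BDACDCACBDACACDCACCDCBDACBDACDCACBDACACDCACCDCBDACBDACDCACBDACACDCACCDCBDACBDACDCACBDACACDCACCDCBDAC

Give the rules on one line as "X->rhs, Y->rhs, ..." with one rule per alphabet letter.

  step 1 ⇒ step 2: ACACACAC ⇒ BD·AC·BD·AC·BD·AC·BD·AC
    A ↦ BD
    C ↦ AC
    B ↦ C  (constrained at step 2)
    D ↦ DC  (constrained at step 2)

A->BD, B->C, C->AC, D->DC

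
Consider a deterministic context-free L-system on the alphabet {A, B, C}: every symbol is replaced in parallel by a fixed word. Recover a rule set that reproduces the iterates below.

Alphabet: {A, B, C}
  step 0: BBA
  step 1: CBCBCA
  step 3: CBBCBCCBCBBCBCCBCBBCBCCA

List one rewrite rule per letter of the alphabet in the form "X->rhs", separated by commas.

A->CA, B->CB, C->BC

  step 0 ⇒ step 1: BBA ⇒ CB·CB·CA
    A ↦ CA
    B ↦ CB
    C ↦ BC  (constrained at step 1)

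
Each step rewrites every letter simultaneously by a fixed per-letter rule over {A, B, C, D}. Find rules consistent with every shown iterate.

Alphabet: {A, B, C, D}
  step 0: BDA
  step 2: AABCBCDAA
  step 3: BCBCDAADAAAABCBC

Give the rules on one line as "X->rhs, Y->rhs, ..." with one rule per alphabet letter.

  step 2 ⇒ step 3: AABCBCDAA ⇒ BC·BC·D·AA·D·AA·AA·BC·BC
    A ↦ BC
    B ↦ D
    C ↦ AA
    D ↦ AA

A->BC, B->D, C->AA, D->AA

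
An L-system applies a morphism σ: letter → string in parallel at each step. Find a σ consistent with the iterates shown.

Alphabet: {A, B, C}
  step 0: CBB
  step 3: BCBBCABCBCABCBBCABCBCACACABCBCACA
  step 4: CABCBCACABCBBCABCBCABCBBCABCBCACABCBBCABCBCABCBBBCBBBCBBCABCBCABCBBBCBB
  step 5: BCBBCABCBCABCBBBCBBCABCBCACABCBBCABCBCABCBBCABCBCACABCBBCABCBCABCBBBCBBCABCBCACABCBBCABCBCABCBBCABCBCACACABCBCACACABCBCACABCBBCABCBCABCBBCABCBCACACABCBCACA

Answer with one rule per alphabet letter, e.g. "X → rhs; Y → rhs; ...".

A->B, B->CA, C->BCB

  step 4 ⇒ step 5: CABCBCACABCBBCABCBCABCBBCABCBCACABCBBCABCBCABCBBBCBBBCBBCABCBCABCBBBCBB ⇒ BCB·B·CA·BCB·CA·BCB·B·BCB·B·CA·BCB·CA·CA·BCB·B·CA·BCB·CA·BCB·B·CA·BCB·CA·CA·BCB·B·CA·BCB·CA·BCB·B·BCB·B·CA·BCB·CA·CA·BCB·B·CA·BCB·CA·BCB·B·CA·BCB·CA·CA·CA·BCB·CA·CA·CA·BCB·CA·CA·BCB·B·CA·BCB·CA·BCB·B·CA·BCB·CA·CA·CA·BCB·CA·CA
    A ↦ B
    B ↦ CA
    C ↦ BCB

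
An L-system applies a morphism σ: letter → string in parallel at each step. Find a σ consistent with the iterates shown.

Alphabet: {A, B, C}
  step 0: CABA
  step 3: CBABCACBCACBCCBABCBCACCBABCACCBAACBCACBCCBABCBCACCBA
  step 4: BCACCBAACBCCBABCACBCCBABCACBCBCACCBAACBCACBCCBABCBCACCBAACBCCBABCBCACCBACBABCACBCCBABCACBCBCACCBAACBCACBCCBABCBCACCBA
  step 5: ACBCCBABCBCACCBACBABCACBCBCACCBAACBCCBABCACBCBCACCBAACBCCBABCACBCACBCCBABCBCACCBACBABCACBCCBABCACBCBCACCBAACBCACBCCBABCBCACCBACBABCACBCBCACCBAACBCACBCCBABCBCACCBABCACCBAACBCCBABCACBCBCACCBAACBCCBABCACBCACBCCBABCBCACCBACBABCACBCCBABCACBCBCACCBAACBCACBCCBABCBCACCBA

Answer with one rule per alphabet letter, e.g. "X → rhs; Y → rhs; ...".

A->CBA, B->AC, C->BC

  step 4 ⇒ step 5: BCACCBAACBCCBABCACBCCBABCACBCBCACCBAACBCACBCCBABCBCACCBAACBCCBABCBCACCBACBABCACBCCBABCACBCBCACCBAACBCACBCCBABCBCACCBA ⇒ AC·BC·CBA·BC·BC·AC·CBA·CBA·BC·AC·BC·BC·AC·CBA·AC·BC·CBA·BC·AC·BC·BC·AC·CBA·AC·BC·CBA·BC·AC·BC·AC·BC·CBA·BC·BC·AC·CBA·CBA·BC·AC·BC·CBA·BC·AC·BC·BC·AC·CBA·AC·BC·AC·BC·CBA·BC·BC·AC·CBA·CBA·BC·AC·BC·BC·AC·CBA·AC·BC·AC·BC·CBA·BC·BC·AC·CBA·BC·AC·CBA·AC·BC·CBA·BC·AC·BC·BC·AC·CBA·AC·BC·CBA·BC·AC·BC·AC·BC·CBA·BC·BC·AC·CBA·CBA·BC·AC·BC·CBA·BC·AC·BC·BC·AC·CBA·AC·BC·AC·BC·CBA·BC·BC·AC·CBA
    A ↦ CBA
    B ↦ AC
    C ↦ BC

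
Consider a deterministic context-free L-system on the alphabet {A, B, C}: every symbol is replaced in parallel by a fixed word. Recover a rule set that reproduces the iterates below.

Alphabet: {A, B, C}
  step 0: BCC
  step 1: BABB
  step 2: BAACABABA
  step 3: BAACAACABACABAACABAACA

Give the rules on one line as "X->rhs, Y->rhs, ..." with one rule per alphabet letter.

  step 2 ⇒ step 3: BAACABABA ⇒ BA·ACA·ACA·B·ACA·BA·ACA·BA·ACA
    A ↦ ACA
    B ↦ BA
    C ↦ B

A->ACA, B->BA, C->B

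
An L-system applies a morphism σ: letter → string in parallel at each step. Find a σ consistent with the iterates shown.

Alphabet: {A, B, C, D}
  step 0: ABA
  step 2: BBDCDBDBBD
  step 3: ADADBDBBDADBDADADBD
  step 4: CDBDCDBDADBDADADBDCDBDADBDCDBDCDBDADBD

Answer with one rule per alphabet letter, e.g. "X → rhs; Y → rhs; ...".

  step 3 ⇒ step 4: ADADBDBBDADBDADADBD ⇒ CD·BD·CD·BD·AD·BD·AD·AD·BD·CD·BD·AD·BD·CD·BD·CD·BD·AD·BD
    A ↦ CD
    B ↦ AD
    D ↦ BD
  step 2 ⇒ step 3: BBDCDBDBBD ⇒ AD·AD·BD·B·BD·AD·BD·AD·AD·BD
    C ↦ B

A->CD, B->AD, C->B, D->BD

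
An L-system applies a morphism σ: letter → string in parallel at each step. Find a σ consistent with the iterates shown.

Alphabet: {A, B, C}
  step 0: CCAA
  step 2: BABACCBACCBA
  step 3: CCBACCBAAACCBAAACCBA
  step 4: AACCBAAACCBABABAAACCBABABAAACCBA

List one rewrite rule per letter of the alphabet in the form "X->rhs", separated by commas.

  step 3 ⇒ step 4: CCBACCBAAACCBAAACCBA ⇒ A·A·CC·BA·A·A·CC·BA·BA·BA·A·A·CC·BA·BA·BA·A·A·CC·BA
    A ↦ BA
    B ↦ CC
    C ↦ A

A->BA, B->CC, C->A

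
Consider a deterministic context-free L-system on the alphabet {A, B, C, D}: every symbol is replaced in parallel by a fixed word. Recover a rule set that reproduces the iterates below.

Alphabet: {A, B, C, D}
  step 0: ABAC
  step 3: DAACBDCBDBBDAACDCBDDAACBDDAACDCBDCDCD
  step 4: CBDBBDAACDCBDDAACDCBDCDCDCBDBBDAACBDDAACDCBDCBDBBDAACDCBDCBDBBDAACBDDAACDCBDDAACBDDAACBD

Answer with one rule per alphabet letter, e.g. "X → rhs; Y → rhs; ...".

A->B, B->CD, C->DAA, D->CBD

  step 3 ⇒ step 4: DAACBDCBDBBDAACDCBDDAACBDDAACDCBDCDCD ⇒ CBD·B·B·DAA·CD·CBD·DAA·CD·CBD·CD·CD·CBD·B·B·DAA·CBD·DAA·CD·CBD·CBD·B·B·DAA·CD·CBD·CBD·B·B·DAA·CBD·DAA·CD·CBD·DAA·CBD·DAA·CBD
    A ↦ B
    B ↦ CD
    C ↦ DAA
    D ↦ CBD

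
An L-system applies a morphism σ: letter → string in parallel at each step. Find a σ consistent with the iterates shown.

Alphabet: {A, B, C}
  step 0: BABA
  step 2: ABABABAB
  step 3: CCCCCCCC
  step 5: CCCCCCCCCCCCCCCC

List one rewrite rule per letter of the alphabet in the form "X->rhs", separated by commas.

A->C, B->C, C->AB

  step 2 ⇒ step 3: ABABABAB ⇒ C·C·C·C·C·C·C·C
    A ↦ C
    B ↦ C
    C ↦ AB  (constrained at step 3)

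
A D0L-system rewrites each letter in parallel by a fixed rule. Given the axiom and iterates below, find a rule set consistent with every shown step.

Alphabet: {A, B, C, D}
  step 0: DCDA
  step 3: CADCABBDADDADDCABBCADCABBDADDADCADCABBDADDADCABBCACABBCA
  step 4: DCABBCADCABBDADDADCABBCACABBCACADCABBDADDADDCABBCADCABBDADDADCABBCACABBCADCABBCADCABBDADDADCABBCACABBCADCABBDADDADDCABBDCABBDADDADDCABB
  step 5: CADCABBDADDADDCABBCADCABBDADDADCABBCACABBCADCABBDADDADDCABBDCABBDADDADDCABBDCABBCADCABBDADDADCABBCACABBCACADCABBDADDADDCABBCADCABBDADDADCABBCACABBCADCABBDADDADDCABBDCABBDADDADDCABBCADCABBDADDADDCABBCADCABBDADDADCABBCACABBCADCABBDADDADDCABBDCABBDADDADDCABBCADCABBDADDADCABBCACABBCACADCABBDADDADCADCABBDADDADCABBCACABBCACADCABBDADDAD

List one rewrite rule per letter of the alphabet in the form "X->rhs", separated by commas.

A->BB, B->DAD, C->DCA, D->CA

  step 4 ⇒ step 5: DCABBCADCABBDADDADCABBCACABBCACADCABBDADDADDCABBCADCABBDADDADCABBCACABBCADCABBCADCABBDADDADCABBCACABBCADCABBDADDADDCABBDCABBDADDADDCABB ⇒ CA·DCA·BB·DAD·DAD·DCA·BB·CA·DCA·BB·DAD·DAD·CA·BB·CA·CA·BB·CA·DCA·BB·DAD·DAD·DCA·BB·DCA·BB·DAD·DAD·DCA·BB·DCA·BB·CA·DCA·BB·DAD·DAD·CA·BB·CA·CA·BB·CA·CA·DCA·BB·DAD·DAD·DCA·BB·CA·DCA·BB·DAD·DAD·CA·BB·CA·CA·BB·CA·DCA·BB·DAD·DAD·DCA·BB·DCA·BB·DAD·DAD·DCA·BB·CA·DCA·BB·DAD·DAD·DCA·BB·CA·DCA·BB·DAD·DAD·CA·BB·CA·CA·BB·CA·DCA·BB·DAD·DAD·DCA·BB·DCA·BB·DAD·DAD·DCA·BB·CA·DCA·BB·DAD·DAD·CA·BB·CA·CA·BB·CA·CA·DCA·BB·DAD·DAD·CA·DCA·BB·DAD·DAD·CA·BB·CA·CA·BB·CA·CA·DCA·BB·DAD·DAD
    A ↦ BB
    B ↦ DAD
    C ↦ DCA
    D ↦ CA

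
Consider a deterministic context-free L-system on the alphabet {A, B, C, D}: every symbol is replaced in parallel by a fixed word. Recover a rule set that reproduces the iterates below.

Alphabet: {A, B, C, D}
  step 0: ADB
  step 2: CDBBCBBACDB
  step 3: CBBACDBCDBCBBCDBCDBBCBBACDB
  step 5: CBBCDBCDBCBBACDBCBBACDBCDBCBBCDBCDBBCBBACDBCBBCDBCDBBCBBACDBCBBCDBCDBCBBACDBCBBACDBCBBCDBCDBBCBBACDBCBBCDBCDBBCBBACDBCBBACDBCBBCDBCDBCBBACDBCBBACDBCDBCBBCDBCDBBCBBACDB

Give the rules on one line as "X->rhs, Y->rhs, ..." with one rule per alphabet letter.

A->B, B->CDB, C->CBB, D->A

  step 2 ⇒ step 3: CDBBCBBACDB ⇒ CBB·A·CDB·CDB·CBB·CDB·CDB·B·CBB·A·CDB
    A ↦ B
    B ↦ CDB
    C ↦ CBB
    D ↦ A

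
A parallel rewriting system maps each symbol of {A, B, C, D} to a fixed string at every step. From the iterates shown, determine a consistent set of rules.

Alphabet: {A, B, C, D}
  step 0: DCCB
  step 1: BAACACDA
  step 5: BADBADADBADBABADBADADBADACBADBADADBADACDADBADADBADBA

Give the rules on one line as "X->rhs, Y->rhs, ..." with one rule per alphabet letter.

A->D, B->DA, C->AC, D->BA

  step 0 ⇒ step 1: DCCB ⇒ BA·AC·AC·DA
    B ↦ DA
    C ↦ AC
    D ↦ BA
    A ↦ D  (constrained at step 1)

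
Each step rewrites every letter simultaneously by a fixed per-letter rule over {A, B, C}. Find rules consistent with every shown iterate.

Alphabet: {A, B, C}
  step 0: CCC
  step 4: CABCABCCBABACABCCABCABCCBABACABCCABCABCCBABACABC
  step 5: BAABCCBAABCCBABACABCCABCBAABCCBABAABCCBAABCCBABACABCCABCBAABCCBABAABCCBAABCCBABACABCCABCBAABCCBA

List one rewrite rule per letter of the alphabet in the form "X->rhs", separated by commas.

  step 4 ⇒ step 5: CABCABCCBABACABCCABCABCCBABACABCCABCABCCBABACABC ⇒ BA·ABC·C·BA·ABC·C·BA·BA·C·ABC·C·ABC·BA·ABC·C·BA·BA·ABC·C·BA·ABC·C·BA·BA·C·ABC·C·ABC·BA·ABC·C·BA·BA·ABC·C·BA·ABC·C·BA·BA·C·ABC·C·ABC·BA·ABC·C·BA
    A ↦ ABC
    B ↦ C
    C ↦ BA

A->ABC, B->C, C->BA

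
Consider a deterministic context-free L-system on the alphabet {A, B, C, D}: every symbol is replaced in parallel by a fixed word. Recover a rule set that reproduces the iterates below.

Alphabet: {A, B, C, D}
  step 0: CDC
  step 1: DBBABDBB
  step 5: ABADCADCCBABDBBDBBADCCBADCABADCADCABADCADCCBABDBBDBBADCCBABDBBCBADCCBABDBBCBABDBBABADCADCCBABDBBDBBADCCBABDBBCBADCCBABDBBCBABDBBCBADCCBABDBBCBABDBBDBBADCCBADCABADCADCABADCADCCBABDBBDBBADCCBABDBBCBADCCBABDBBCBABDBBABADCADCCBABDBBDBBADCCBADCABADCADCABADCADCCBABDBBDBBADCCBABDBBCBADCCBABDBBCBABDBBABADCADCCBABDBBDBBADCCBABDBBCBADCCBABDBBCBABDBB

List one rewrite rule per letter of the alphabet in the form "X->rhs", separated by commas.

  step 0 ⇒ step 1: CDC ⇒ DBB·AB·DBB
    C ↦ DBB
    D ↦ AB
    A ↦ CB  (constrained at step 1)
    B ↦ ADC  (constrained at step 1)

A->CB, B->ADC, C->DBB, D->AB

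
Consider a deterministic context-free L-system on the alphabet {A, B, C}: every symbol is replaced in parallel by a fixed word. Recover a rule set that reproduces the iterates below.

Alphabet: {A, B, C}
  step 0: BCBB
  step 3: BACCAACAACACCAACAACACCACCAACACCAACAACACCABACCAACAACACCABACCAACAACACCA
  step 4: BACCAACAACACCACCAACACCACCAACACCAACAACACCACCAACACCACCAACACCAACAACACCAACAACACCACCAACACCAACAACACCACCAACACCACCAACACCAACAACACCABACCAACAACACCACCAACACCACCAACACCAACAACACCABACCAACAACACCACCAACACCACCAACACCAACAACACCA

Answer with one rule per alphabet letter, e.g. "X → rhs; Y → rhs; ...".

  step 3 ⇒ step 4: BACCAACAACACCAACAACACCACCAACACCAACAACACCABACCAACAACACCABACCAACAACACCA ⇒ BA·CCA·ACA·ACA·CCA·CCA·ACA·CCA·CCA·ACA·CCA·ACA·ACA·CCA·CCA·ACA·CCA·CCA·ACA·CCA·ACA·ACA·CCA·ACA·ACA·CCA·CCA·ACA·CCA·ACA·ACA·CCA·CCA·ACA·CCA·CCA·ACA·CCA·ACA·ACA·CCA·BA·CCA·ACA·ACA·CCA·CCA·ACA·CCA·CCA·ACA·CCA·ACA·ACA·CCA·BA·CCA·ACA·ACA·CCA·CCA·ACA·CCA·CCA·ACA·CCA·ACA·ACA·CCA
    A ↦ CCA
    B ↦ BA
    C ↦ ACA

A->CCA, B->BA, C->ACA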